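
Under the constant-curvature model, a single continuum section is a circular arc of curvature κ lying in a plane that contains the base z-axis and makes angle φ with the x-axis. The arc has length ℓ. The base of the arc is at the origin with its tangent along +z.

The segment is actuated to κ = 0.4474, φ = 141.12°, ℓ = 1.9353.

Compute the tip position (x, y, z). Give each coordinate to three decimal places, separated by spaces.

θ = κ·ℓ = 0.4474 × 1.9353 = 0.86585 rad
ρ = (1 − cos θ)/κ = (1 − 0.64799)/0.4474 = 0.78679
z = sin θ / κ = 0.76165/0.4474 = 1.70239
x = ρ cos φ = 0.78679 × cos(141.12°) = -0.61249
y = ρ sin φ = 0.78679 × sin(141.12°) = 0.49386

-0.612 0.494 1.702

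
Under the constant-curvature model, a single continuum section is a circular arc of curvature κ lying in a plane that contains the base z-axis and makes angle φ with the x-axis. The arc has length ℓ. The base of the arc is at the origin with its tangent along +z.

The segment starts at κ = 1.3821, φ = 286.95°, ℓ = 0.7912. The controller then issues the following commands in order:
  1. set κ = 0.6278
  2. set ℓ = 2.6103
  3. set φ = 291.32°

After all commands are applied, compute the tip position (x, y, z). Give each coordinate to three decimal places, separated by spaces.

0.618 -1.585 1.589

initial: κ=1.3821, φ=286.95°, ℓ=0.7912
cmd 1: set κ=0.6278 → (κ,φ,ℓ)=(0.6278,286.95°,0.7912) → tip=(0.0561,-0.1841,0.7591)
cmd 2: set ℓ=2.6103 → (κ,φ,ℓ)=(0.6278,286.95°,2.6103) → tip=(0.4959,-1.6271,1.5892)
cmd 3: set φ=291.32° → (κ,φ,ℓ)=(0.6278,291.32°,2.6103) → tip=(0.6184,-1.5846,1.5892)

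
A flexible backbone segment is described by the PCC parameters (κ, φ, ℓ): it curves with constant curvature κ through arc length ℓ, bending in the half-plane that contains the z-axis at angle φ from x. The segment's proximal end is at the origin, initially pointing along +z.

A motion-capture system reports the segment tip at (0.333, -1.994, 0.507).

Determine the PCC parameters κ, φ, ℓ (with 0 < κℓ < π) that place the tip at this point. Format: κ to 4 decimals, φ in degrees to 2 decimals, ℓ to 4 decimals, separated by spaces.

ρ = √(x²+y²) = √(0.333² + -1.994²) = 2.02161
φ = atan2(y, x) mod 360° = atan2(-1.994, 0.333) = 279.4810°
|p|² = ρ² + z² = 2.02161² + 0.507² = 4.34397
κ = 2ρ / |p|² = 2×2.02161 / 4.34397 = 0.93077
θ = 2·atan2(ρ, z) = 2·atan2(2.02161, 0.507) = 2.65015 rad
ℓ = θ/κ = 2.65015/0.93077 = 2.84727

0.9308 279.48 2.8473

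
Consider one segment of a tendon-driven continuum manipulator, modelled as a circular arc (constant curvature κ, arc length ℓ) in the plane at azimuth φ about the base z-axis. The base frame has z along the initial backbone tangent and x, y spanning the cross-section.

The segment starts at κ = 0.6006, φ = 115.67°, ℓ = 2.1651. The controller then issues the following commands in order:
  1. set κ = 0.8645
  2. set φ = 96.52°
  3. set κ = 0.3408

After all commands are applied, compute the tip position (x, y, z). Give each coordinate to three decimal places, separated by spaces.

-0.087 0.758 1.974

initial: κ=0.6006, φ=115.67°, ℓ=2.1651
cmd 1: set κ=0.8645 → (κ,φ,ℓ)=(0.8645,115.67°,2.1651) → tip=(-0.6496,1.3516,1.1048)
cmd 2: set φ=96.52° → (κ,φ,ℓ)=(0.8645,96.52°,2.1651) → tip=(-0.1703,1.4899,1.1048)
cmd 3: set κ=0.3408 → (κ,φ,ℓ)=(0.3408,96.52°,2.1651) → tip=(-0.0867,0.7583,1.9739)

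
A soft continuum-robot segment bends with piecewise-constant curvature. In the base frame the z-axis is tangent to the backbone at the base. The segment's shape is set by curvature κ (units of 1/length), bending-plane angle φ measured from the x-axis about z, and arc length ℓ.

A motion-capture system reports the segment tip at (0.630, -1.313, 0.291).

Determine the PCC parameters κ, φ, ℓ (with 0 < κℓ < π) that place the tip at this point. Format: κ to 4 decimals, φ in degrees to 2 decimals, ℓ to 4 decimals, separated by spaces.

ρ = √(x²+y²) = √(0.630² + -1.313²) = 1.45632
φ = atan2(y, x) mod 360° = atan2(-1.313, 0.630) = 295.6325°
|p|² = ρ² + z² = 1.45632² + 0.291² = 2.20555
κ = 2ρ / |p|² = 2×1.45632 / 2.20555 = 1.32060
θ = 2·atan2(ρ, z) = 2·atan2(1.45632, 0.291) = 2.74715 rad
ℓ = θ/κ = 2.74715/1.32060 = 2.08024

1.3206 295.63 2.0802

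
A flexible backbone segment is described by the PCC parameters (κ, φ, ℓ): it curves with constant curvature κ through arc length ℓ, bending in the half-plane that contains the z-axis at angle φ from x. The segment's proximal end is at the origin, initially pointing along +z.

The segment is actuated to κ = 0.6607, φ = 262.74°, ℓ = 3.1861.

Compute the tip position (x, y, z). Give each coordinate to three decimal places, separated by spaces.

θ = κ·ℓ = 0.6607 × 3.1861 = 2.10506 rad
ρ = (1 − cos θ)/κ = (1 − -0.50920)/0.6607 = 2.28425
z = sin θ / κ = 0.86065/0.6607 = 1.30263
x = ρ cos φ = 2.28425 × cos(262.74°) = -0.28867
y = ρ sin φ = 2.28425 × sin(262.74°) = -2.26594

-0.289 -2.266 1.303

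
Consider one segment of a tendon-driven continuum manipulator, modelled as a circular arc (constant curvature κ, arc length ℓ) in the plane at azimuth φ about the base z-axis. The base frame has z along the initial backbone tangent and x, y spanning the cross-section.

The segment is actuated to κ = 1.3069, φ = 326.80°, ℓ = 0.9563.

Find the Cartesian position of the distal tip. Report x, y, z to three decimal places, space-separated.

0.438 -0.287 0.726

θ = κ·ℓ = 1.3069 × 0.9563 = 1.24979 rad
ρ = (1 − cos θ)/κ = (1 − 0.31552)/1.3069 = 0.52374
z = sin θ / κ = 0.94892/1.3069 = 0.72608
x = ρ cos φ = 0.52374 × cos(326.80°) = 0.43825
y = ρ sin φ = 0.52374 × sin(326.80°) = -0.28678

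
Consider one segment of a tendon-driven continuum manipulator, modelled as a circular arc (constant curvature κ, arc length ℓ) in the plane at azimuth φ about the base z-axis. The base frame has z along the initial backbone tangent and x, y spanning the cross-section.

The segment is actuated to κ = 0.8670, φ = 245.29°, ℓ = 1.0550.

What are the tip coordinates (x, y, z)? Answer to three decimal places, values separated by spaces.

-0.188 -0.409 0.914

θ = κ·ℓ = 0.8670 × 1.0550 = 0.91468 rad
ρ = (1 − cos θ)/κ = (1 − 0.61004)/0.8670 = 0.44978
z = sin θ / κ = 0.79237/0.8670 = 0.91392
x = ρ cos φ = 0.44978 × cos(245.29°) = -0.18802
y = ρ sin φ = 0.44978 × sin(245.29°) = -0.40860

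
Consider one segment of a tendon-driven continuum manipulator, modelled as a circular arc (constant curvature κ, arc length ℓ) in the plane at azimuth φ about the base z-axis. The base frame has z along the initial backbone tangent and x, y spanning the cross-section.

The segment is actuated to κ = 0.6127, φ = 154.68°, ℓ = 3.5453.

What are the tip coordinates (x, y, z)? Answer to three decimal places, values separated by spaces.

-2.310 1.093 1.346

θ = κ·ℓ = 0.6127 × 3.5453 = 2.17221 rad
ρ = (1 − cos θ)/κ = (1 − -0.56580)/0.6127 = 2.55558
z = sin θ / κ = 0.82454/0.6127 = 1.34575
x = ρ cos φ = 2.55558 × cos(154.68°) = -2.31008
y = ρ sin φ = 2.55558 × sin(154.68°) = 1.09295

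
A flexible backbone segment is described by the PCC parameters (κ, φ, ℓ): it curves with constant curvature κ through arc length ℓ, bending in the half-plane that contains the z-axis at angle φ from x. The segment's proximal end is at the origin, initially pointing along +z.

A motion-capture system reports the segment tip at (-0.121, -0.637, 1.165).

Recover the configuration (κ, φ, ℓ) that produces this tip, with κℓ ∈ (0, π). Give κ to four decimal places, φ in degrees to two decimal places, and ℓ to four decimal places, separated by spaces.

ρ = √(x²+y²) = √(-0.121² + -0.637²) = 0.64839
φ = atan2(y, x) mod 360° = atan2(-0.637, -0.121) = 259.2446°
|p|² = ρ² + z² = 0.64839² + 1.165² = 1.77764
κ = 2ρ / |p|² = 2×0.64839 / 1.77764 = 0.72950
θ = 2·atan2(ρ, z) = 2·atan2(0.64839, 1.165) = 1.01573 rad
ℓ = θ/κ = 1.01573/0.72950 = 1.39237

0.7295 259.24 1.3924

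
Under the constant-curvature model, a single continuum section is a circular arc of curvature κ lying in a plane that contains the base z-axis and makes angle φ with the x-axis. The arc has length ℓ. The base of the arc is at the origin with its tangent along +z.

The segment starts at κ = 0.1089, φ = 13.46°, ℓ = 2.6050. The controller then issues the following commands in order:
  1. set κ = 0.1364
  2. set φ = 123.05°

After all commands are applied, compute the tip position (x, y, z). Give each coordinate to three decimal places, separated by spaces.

-0.250 0.384 2.551

initial: κ=0.1089, φ=13.46°, ℓ=2.6050
cmd 1: set κ=0.1364 → (κ,φ,ℓ)=(0.1364,13.46°,2.6050) → tip=(0.4454,0.1066,2.5505)
cmd 2: set φ=123.05° → (κ,φ,ℓ)=(0.1364,123.05°,2.6050) → tip=(-0.2498,0.3839,2.5505)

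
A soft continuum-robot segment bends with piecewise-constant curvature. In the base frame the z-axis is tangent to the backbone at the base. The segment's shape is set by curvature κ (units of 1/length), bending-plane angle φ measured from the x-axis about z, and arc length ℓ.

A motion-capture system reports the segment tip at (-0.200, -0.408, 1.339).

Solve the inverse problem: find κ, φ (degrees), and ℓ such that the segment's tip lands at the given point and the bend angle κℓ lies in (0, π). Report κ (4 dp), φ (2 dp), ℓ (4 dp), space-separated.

ρ = √(x²+y²) = √(-0.200² + -0.408²) = 0.45438
φ = atan2(y, x) mod 360° = atan2(-0.408, -0.200) = 243.8861°
|p|² = ρ² + z² = 0.45438² + 1.339² = 1.99938
κ = 2ρ / |p|² = 2×0.45438 / 1.99938 = 0.45452
θ = 2·atan2(ρ, z) = 2·atan2(0.45438, 1.339) = 0.65430 rad
ℓ = θ/κ = 0.65430/0.45452 = 1.43954

0.4545 243.89 1.4395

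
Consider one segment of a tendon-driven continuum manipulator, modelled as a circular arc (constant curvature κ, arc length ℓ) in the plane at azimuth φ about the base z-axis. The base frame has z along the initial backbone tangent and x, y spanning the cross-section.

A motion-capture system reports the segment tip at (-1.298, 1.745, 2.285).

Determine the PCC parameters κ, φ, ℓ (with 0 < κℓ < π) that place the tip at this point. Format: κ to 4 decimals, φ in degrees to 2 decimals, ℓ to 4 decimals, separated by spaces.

ρ = √(x²+y²) = √(-1.298² + 1.745²) = 2.17482
φ = atan2(y, x) mod 360° = atan2(1.745, -1.298) = 126.6433°
|p|² = ρ² + z² = 2.17482² + 2.285² = 9.95105
κ = 2ρ / |p|² = 2×2.17482 / 9.95105 = 0.43710
θ = 2·atan2(ρ, z) = 2·atan2(2.17482, 2.285) = 1.52139 rad
ℓ = θ/κ = 1.52139/0.43710 = 3.48063

0.4371 126.64 3.4806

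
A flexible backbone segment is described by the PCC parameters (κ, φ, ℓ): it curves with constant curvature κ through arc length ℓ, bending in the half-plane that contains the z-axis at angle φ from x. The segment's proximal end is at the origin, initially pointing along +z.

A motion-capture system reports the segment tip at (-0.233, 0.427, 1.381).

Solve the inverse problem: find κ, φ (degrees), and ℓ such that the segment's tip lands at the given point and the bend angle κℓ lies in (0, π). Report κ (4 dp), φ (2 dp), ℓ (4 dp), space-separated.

ρ = √(x²+y²) = √(-0.233² + 0.427²) = 0.48643
φ = atan2(y, x) mod 360° = atan2(0.427, -0.233) = 118.6199°
|p|² = ρ² + z² = 0.48643² + 1.381² = 2.14378
κ = 2ρ / |p|² = 2×0.48643 / 2.14378 = 0.45381
θ = 2·atan2(ρ, z) = 2·atan2(0.48643, 1.381) = 0.67733 rad
ℓ = θ/κ = 0.67733/0.45381 = 1.49253

0.4538 118.62 1.4925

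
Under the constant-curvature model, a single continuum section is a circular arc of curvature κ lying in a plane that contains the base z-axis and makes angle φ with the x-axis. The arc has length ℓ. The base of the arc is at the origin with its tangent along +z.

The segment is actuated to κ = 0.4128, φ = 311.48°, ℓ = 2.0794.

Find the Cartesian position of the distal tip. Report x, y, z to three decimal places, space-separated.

0.556 -0.629 1.833

θ = κ·ℓ = 0.4128 × 2.0794 = 0.85838 rad
ρ = (1 − cos θ)/κ = (1 − 0.65367)/0.4128 = 0.83898
z = sin θ / κ = 0.75678/0.4128 = 1.83329
x = ρ cos φ = 0.83898 × cos(311.48°) = 0.55571
y = ρ sin φ = 0.83898 × sin(311.48°) = -0.62856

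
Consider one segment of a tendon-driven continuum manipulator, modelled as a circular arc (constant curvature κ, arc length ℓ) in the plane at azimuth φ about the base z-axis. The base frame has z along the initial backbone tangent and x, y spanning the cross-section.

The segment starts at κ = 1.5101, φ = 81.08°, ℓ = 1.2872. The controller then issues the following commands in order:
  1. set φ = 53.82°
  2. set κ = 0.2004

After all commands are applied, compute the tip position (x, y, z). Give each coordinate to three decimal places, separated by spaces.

0.097 0.133 1.273

initial: κ=1.5101, φ=81.08°, ℓ=1.2872
cmd 1: set φ=53.82° → (κ,φ,ℓ)=(1.5101,53.82°,1.2872) → tip=(0.5334,0.7293,0.6167)
cmd 2: set κ=0.2004 → (κ,φ,ℓ)=(0.2004,53.82°,1.2872) → tip=(0.0975,0.1333,1.2730)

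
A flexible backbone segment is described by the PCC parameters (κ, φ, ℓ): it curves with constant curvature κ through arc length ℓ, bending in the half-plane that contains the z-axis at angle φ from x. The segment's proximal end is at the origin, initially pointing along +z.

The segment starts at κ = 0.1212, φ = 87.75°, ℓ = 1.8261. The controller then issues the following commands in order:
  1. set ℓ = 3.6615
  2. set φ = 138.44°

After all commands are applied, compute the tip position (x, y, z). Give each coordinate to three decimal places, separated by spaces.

-0.598 0.530 3.542

initial: κ=0.1212, φ=87.75°, ℓ=1.8261
cmd 1: set ℓ=3.6615 → (κ,φ,ℓ)=(0.1212,87.75°,3.6615) → tip=(0.0314,0.7986,3.5425)
cmd 2: set φ=138.44° → (κ,φ,ℓ)=(0.1212,138.44°,3.6615) → tip=(-0.5980,0.5302,3.5425)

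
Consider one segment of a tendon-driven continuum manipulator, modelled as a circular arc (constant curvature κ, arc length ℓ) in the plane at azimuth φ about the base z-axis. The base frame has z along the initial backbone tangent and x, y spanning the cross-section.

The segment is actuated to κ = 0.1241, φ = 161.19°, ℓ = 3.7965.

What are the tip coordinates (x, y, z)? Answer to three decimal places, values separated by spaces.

-0.831 0.283 3.658

θ = κ·ℓ = 0.1241 × 3.7965 = 0.47115 rad
ρ = (1 − cos θ)/κ = (1 − 0.89105)/0.1241 = 0.87793
z = sin θ / κ = 0.45391/0.1241 = 3.65759
x = ρ cos φ = 0.87793 × cos(161.19°) = -0.83104
y = ρ sin φ = 0.87793 × sin(161.19°) = 0.28307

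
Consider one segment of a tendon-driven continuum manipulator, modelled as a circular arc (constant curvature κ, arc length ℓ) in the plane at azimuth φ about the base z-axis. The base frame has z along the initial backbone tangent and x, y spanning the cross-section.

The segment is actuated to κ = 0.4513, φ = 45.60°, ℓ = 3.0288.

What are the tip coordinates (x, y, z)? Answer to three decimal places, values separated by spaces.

θ = κ·ℓ = 0.4513 × 3.0288 = 1.36690 rad
ρ = (1 − cos θ)/κ = (1 − 0.20249)/0.4513 = 1.76714
z = sin θ / κ = 0.97928/0.4513 = 2.16992
x = ρ cos φ = 1.76714 × cos(45.60°) = 1.23640
y = ρ sin φ = 1.76714 × sin(45.60°) = 1.26257

1.236 1.263 2.170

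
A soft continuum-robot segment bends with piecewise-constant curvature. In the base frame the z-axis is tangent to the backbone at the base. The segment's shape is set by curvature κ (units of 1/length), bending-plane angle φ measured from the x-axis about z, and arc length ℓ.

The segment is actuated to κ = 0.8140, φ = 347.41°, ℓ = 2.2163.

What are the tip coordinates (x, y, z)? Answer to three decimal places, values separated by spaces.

1.476 -0.330 1.195

θ = κ·ℓ = 0.8140 × 2.2163 = 1.80407 rad
ρ = (1 − cos θ)/κ = (1 − -0.23116)/0.8140 = 1.51248
z = sin θ / κ = 0.97292/0.8140 = 1.19523
x = ρ cos φ = 1.51248 × cos(347.41°) = 1.47612
y = ρ sin φ = 1.51248 × sin(347.41°) = -0.32968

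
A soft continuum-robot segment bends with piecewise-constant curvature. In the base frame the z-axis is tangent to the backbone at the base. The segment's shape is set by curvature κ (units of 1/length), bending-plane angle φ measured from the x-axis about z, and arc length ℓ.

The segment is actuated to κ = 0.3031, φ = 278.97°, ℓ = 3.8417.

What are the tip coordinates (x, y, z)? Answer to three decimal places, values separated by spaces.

θ = κ·ℓ = 0.3031 × 3.8417 = 1.16442 rad
ρ = (1 − cos θ)/κ = (1 − 0.39528)/0.3031 = 1.99510
z = sin θ / κ = 0.91856/0.3031 = 3.03055
x = ρ cos φ = 1.99510 × cos(278.97°) = 0.31107
y = ρ sin φ = 1.99510 × sin(278.97°) = -1.97070

0.311 -1.971 3.031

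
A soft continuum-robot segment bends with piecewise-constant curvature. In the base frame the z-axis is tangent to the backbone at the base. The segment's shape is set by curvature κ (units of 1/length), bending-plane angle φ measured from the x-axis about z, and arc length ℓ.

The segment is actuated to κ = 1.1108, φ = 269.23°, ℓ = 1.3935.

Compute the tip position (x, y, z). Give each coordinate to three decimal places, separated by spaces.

θ = κ·ℓ = 1.1108 × 1.3935 = 1.54790 rad
ρ = (1 − cos θ)/κ = (1 − 0.02289)/1.1108 = 0.87964
z = sin θ / κ = 0.99974/1.1108 = 0.90002
x = ρ cos φ = 0.87964 × cos(269.23°) = -0.01182
y = ρ sin φ = 0.87964 × sin(269.23°) = -0.87956

-0.012 -0.880 0.900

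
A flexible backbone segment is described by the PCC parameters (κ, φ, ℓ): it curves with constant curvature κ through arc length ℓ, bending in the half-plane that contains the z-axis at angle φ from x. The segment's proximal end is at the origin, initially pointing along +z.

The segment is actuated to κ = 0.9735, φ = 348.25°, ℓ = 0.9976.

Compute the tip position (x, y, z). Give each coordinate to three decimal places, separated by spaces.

θ = κ·ℓ = 0.9735 × 0.9976 = 0.97116 rad
ρ = (1 − cos θ)/κ = (1 − 0.56434)/0.9735 = 0.44752
z = sin θ / κ = 0.82554/0.9735 = 0.84802
x = ρ cos φ = 0.44752 × cos(348.25°) = 0.43814
y = ρ sin φ = 0.44752 × sin(348.25°) = -0.09113

0.438 -0.091 0.848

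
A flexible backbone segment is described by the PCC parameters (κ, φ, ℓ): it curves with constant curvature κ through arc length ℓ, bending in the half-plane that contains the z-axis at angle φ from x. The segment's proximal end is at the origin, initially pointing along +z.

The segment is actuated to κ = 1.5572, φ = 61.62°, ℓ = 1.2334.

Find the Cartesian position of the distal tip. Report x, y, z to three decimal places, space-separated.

0.410 0.759 0.603

θ = κ·ℓ = 1.5572 × 1.2334 = 1.92065 rad
ρ = (1 − cos θ)/κ = (1 − -0.34276)/1.5572 = 0.86229
z = sin θ / κ = 0.93942/1.5572 = 0.60328
x = ρ cos φ = 0.86229 × cos(61.62°) = 0.40986
y = ρ sin φ = 0.86229 × sin(61.62°) = 0.75866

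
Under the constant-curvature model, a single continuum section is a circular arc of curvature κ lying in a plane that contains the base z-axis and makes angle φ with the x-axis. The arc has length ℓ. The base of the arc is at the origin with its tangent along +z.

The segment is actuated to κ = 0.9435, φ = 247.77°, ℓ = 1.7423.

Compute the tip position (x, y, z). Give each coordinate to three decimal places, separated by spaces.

θ = κ·ℓ = 0.9435 × 1.7423 = 1.64386 rad
ρ = (1 − cos θ)/κ = (1 − -0.07300)/0.9435 = 1.13725
z = sin θ / κ = 0.99733/0.9435 = 1.05706
x = ρ cos φ = 1.13725 × cos(247.77°) = -0.43025
y = ρ sin φ = 1.13725 × sin(247.77°) = -1.05272

-0.430 -1.053 1.057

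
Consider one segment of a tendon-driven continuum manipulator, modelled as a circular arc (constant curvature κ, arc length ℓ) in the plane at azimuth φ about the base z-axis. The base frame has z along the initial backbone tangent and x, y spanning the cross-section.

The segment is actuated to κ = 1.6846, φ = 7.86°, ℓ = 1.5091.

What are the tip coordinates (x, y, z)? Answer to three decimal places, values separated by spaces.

1.074 0.148 0.335

θ = κ·ℓ = 1.6846 × 1.5091 = 2.54223 rad
ρ = (1 − cos θ)/κ = (1 − -0.82570)/1.6846 = 1.08376
z = sin θ / κ = 0.56412/1.6846 = 0.33487
x = ρ cos φ = 1.08376 × cos(7.86°) = 1.07357
y = ρ sin φ = 1.08376 × sin(7.86°) = 0.14821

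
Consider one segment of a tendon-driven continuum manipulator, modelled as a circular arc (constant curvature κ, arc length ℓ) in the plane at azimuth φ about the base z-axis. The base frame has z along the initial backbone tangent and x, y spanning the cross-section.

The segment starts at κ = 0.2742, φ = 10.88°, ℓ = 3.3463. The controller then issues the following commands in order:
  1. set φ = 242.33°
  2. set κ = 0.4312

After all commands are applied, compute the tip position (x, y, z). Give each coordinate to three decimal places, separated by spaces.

-0.940 -1.792 2.300

initial: κ=0.2742, φ=10.88°, ℓ=3.3463
cmd 1: set φ=242.33° → (κ,φ,ℓ)=(0.2742,242.33°,3.3463) → tip=(-0.6643,-1.2669,2.8961)
cmd 2: set κ=0.4312 → (κ,φ,ℓ)=(0.4312,242.33°,3.3463) → tip=(-0.9396,-1.7920,2.3002)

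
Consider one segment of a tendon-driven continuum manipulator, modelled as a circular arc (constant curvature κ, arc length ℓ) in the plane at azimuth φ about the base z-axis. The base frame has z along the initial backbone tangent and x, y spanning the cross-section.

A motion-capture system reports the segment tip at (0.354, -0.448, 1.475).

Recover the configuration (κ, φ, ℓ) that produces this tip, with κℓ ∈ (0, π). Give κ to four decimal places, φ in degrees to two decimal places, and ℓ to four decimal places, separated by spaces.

0.4565 308.32 1.6182

ρ = √(x²+y²) = √(0.354² + -0.448²) = 0.57098
φ = atan2(y, x) mod 360° = atan2(-0.448, 0.354) = 308.3150°
|p|² = ρ² + z² = 0.57098² + 1.475² = 2.50164
κ = 2ρ / |p|² = 2×0.57098 / 2.50164 = 0.45648
θ = 2·atan2(ρ, z) = 2·atan2(0.57098, 1.475) = 0.73868 rad
ℓ = θ/κ = 0.73868/0.45648 = 1.61820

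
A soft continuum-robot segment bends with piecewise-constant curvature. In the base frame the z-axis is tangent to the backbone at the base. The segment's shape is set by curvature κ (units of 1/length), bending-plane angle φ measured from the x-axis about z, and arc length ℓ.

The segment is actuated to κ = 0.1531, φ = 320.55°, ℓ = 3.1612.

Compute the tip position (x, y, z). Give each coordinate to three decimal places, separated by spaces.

0.579 -0.477 3.039

θ = κ·ℓ = 0.1531 × 3.1612 = 0.48398 rad
ρ = (1 − cos θ)/κ = (1 − 0.88515)/0.1531 = 0.75016
z = sin θ / κ = 0.46531/0.1531 = 3.03923
x = ρ cos φ = 0.75016 × cos(320.55°) = 0.57926
y = ρ sin φ = 0.75016 × sin(320.55°) = -0.47666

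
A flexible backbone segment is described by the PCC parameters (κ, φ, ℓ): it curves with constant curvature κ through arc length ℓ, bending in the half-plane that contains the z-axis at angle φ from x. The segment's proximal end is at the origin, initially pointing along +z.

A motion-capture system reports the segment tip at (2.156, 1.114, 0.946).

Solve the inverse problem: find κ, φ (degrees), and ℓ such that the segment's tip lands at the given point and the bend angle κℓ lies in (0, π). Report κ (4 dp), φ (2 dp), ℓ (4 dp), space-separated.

0.7154 27.33 3.3522

ρ = √(x²+y²) = √(2.156² + 1.114²) = 2.42679
φ = atan2(y, x) mod 360° = atan2(1.114, 2.156) = 27.3253°
|p|² = ρ² + z² = 2.42679² + 0.946² = 6.78425
κ = 2ρ / |p|² = 2×2.42679 / 6.78425 = 0.71542
θ = 2·atan2(ρ, z) = 2·atan2(2.42679, 0.946) = 2.39820 rad
ℓ = θ/κ = 2.39820/0.71542 = 3.35216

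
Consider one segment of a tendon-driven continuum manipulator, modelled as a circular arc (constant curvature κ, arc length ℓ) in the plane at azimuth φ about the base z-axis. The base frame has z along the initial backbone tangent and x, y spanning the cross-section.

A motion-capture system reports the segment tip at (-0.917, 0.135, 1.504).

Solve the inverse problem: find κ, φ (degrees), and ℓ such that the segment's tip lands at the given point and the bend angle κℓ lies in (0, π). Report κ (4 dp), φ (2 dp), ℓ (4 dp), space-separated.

0.5939 171.63 1.8598

ρ = √(x²+y²) = √(-0.917² + 0.135²) = 0.92688
φ = atan2(y, x) mod 360° = atan2(0.135, -0.917) = 171.6251°
|p|² = ρ² + z² = 0.92688² + 1.504² = 3.12113
κ = 2ρ / |p|² = 2×0.92688 / 3.12113 = 0.59394
θ = 2·atan2(ρ, z) = 2·atan2(0.92688, 1.504) = 1.10461 rad
ℓ = θ/κ = 1.10461/0.59394 = 1.85979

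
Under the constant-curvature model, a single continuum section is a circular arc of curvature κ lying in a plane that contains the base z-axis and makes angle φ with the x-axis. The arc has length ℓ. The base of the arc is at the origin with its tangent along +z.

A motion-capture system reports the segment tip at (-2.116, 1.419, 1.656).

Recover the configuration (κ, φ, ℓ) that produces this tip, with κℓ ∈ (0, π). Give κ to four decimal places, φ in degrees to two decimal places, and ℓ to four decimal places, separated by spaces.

0.5519 146.15 3.6039

ρ = √(x²+y²) = √(-2.116² + 1.419²) = 2.54775
φ = atan2(y, x) mod 360° = atan2(1.419, -2.116) = 146.1540°
|p|² = ρ² + z² = 2.54775² + 1.656² = 9.23335
κ = 2ρ / |p|² = 2×2.54775 / 9.23335 = 0.55186
θ = 2·atan2(ρ, z) = 2·atan2(2.54775, 1.656) = 1.98886 rad
ℓ = θ/κ = 1.98886/0.55186 = 3.60394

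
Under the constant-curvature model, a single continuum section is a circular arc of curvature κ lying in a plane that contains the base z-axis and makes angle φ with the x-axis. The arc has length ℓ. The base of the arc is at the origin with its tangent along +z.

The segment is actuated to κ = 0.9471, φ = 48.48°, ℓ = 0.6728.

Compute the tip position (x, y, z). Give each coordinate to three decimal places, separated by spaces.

θ = κ·ℓ = 0.9471 × 0.6728 = 0.63721 rad
ρ = (1 − cos θ)/κ = (1 − 0.80376)/0.9471 = 0.20720
z = sin θ / κ = 0.59495/0.9471 = 0.62819
x = ρ cos φ = 0.20720 × cos(48.48°) = 0.13735
y = ρ sin φ = 0.20720 × sin(48.48°) = 0.15514

0.137 0.155 0.628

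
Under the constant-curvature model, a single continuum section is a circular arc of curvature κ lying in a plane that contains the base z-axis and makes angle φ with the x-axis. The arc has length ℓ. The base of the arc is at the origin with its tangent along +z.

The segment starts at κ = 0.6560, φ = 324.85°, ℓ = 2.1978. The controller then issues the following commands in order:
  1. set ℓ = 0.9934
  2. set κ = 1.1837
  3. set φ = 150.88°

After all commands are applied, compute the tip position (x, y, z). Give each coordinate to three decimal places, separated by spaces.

-0.454 0.253 0.780

initial: κ=0.6560, φ=324.85°, ℓ=2.1978
cmd 1: set ℓ=0.9934 → (κ,φ,ℓ)=(0.6560,324.85°,0.9934) → tip=(0.2554,-0.1798,0.9246)
cmd 2: set κ=1.1837 → (κ,φ,ℓ)=(1.1837,324.85°,0.9934) → tip=(0.4250,-0.2993,0.7798)
cmd 3: set φ=150.88° → (κ,φ,ℓ)=(1.1837,150.88°,0.9934) → tip=(-0.4541,0.2530,0.7798)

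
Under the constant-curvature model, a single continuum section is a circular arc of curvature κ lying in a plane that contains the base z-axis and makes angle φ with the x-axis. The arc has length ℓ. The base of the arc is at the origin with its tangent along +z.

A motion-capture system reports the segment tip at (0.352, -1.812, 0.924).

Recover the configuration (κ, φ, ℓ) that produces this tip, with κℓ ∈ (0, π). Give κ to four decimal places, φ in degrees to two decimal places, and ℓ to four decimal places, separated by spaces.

ρ = √(x²+y²) = √(0.352² + -1.812²) = 1.84587
φ = atan2(y, x) mod 360° = atan2(-1.812, 0.352) = 280.9934°
|p|² = ρ² + z² = 1.84587² + 0.924² = 4.26102
κ = 2ρ / |p|² = 2×1.84587 / 4.26102 = 0.86640
θ = 2·atan2(ρ, z) = 2·atan2(1.84587, 0.924) = 2.21338 rad
ℓ = θ/κ = 2.21338/0.86640 = 2.55468

0.8664 280.99 2.5547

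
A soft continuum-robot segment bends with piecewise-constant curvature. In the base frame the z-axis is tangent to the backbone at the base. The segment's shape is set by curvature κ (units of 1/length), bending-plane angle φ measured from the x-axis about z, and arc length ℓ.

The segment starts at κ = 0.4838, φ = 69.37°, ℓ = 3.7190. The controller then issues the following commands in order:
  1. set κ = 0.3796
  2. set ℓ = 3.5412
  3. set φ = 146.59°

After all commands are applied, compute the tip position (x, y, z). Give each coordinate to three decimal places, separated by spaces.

initial: κ=0.4838, φ=69.37°, ℓ=3.7190
cmd 1: set κ=0.3796 → (κ,φ,ℓ)=(0.3796,69.37°,3.7190) → tip=(0.7811,2.0749,2.6011)
cmd 2: set ℓ=3.5412 → (κ,φ,ℓ)=(0.3796,69.37°,3.5412) → tip=(0.7197,1.9116,2.5670)
cmd 3: set φ=146.59° → (κ,φ,ℓ)=(0.3796,146.59°,3.5412) → tip=(-1.7051,1.1247,2.5670)

-1.705 1.125 2.567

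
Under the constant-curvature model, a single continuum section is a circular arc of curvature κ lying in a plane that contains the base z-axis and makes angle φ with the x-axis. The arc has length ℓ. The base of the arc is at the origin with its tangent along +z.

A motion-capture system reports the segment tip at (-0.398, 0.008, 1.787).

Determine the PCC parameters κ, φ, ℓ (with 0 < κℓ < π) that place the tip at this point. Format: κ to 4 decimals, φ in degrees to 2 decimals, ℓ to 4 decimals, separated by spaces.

ρ = √(x²+y²) = √(-0.398² + 0.008²) = 0.39808
φ = atan2(y, x) mod 360° = atan2(0.008, -0.398) = 178.8485°
|p|² = ρ² + z² = 0.39808² + 1.787² = 3.35184
κ = 2ρ / |p|² = 2×0.39808 / 3.35184 = 0.23753
θ = 2·atan2(ρ, z) = 2·atan2(0.39808, 1.787) = 0.43837 rad
ℓ = θ/κ = 0.43837/0.23753 = 1.84554

0.2375 178.85 1.8455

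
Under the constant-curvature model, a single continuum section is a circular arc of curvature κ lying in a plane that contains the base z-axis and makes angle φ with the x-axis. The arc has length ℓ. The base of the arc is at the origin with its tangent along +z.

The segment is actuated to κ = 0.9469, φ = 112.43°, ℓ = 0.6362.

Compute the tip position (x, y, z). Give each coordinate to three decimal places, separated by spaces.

θ = κ·ℓ = 0.9469 × 0.6362 = 0.60242 rad
ρ = (1 − cos θ)/κ = (1 − 0.82397)/0.9469 = 0.18590
z = sin θ / κ = 0.56664/0.9469 = 0.59841
x = ρ cos φ = 0.18590 × cos(112.43°) = -0.07093
y = ρ sin φ = 0.18590 × sin(112.43°) = 0.17184

-0.071 0.172 0.598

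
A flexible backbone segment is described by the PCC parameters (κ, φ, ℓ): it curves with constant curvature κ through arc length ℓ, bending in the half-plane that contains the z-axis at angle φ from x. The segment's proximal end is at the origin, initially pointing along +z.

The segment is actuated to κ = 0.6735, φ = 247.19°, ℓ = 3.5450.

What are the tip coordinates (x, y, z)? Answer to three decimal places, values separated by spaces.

-0.995 -2.366 1.016

θ = κ·ℓ = 0.6735 × 3.5450 = 2.38756 rad
ρ = (1 − cos θ)/κ = (1 − -0.72893)/0.6735 = 2.56709
z = sin θ / κ = 0.68459/0.6735 = 1.01646
x = ρ cos φ = 2.56709 × cos(247.19°) = -0.99520
y = ρ sin φ = 2.56709 × sin(247.19°) = -2.36633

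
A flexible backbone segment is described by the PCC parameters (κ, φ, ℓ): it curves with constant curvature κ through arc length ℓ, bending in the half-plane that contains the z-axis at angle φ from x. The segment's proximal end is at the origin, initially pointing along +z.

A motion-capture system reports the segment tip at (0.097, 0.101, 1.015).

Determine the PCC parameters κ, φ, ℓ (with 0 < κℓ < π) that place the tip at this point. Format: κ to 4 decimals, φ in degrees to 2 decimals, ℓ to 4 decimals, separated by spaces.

ρ = √(x²+y²) = √(0.097² + 0.101²) = 0.14004
φ = atan2(y, x) mod 360° = atan2(0.101, 0.097) = 46.1573°
|p|² = ρ² + z² = 0.14004² + 1.015² = 1.04983
κ = 2ρ / |p|² = 2×0.14004 / 1.04983 = 0.26678
θ = 2·atan2(ρ, z) = 2·atan2(0.14004, 1.015) = 0.27420 rad
ℓ = θ/κ = 0.27420/0.26678 = 1.02783

0.2668 46.16 1.0278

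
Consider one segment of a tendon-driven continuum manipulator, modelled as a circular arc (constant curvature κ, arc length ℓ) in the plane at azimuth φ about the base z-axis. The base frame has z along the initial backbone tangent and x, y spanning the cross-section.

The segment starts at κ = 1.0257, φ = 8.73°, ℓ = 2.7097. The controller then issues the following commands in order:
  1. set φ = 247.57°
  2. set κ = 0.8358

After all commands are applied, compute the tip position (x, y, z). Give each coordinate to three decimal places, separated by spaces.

initial: κ=1.0257, φ=8.73°, ℓ=2.7097
cmd 1: set φ=247.57° → (κ,φ,ℓ)=(1.0257,247.57°,2.7097) → tip=(-0.7198,-1.7439,0.3455)
cmd 2: set κ=0.8358 → (κ,φ,ℓ)=(0.8358,247.57°,2.7097) → tip=(-0.7485,-1.8133,0.9197)

-0.748 -1.813 0.920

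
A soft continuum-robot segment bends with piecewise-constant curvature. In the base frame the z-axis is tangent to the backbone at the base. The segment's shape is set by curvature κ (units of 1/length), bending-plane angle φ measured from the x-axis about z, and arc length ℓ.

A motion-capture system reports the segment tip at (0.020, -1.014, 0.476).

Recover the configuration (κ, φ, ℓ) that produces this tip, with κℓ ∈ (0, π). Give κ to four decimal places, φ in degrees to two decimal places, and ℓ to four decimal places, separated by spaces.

1.6160 271.13 1.4009

ρ = √(x²+y²) = √(0.020² + -1.014²) = 1.01420
φ = atan2(y, x) mod 360° = atan2(-1.014, 0.020) = 271.1299°
|p|² = ρ² + z² = 1.01420² + 0.476² = 1.25517
κ = 2ρ / |p|² = 2×1.01420 / 1.25517 = 1.61603
θ = 2·atan2(ρ, z) = 2·atan2(1.01420, 0.476) = 2.26396 rad
ℓ = θ/κ = 2.26396/1.61603 = 1.40094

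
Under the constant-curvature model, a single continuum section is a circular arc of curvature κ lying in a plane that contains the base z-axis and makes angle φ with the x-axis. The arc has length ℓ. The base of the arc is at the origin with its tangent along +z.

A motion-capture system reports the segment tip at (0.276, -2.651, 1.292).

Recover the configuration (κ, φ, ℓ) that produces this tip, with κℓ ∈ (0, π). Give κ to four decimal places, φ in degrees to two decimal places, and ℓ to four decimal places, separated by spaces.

0.6076 275.94 3.6847

ρ = √(x²+y²) = √(0.276² + -2.651²) = 2.66533
φ = atan2(y, x) mod 360° = atan2(-2.651, 0.276) = 275.9437°
|p|² = ρ² + z² = 2.66533² + 1.292² = 8.77324
κ = 2ρ / |p|² = 2×2.66533 / 8.77324 = 0.60760
θ = 2·atan2(ρ, z) = 2·atan2(2.66533, 1.292) = 2.23886 rad
ℓ = θ/κ = 2.23886/0.60760 = 3.68473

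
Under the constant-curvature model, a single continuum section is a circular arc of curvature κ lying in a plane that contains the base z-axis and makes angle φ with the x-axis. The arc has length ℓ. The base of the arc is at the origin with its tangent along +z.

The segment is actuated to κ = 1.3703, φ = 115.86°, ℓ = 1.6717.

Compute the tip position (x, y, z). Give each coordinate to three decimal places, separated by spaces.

θ = κ·ℓ = 1.3703 × 1.6717 = 2.29073 rad
ρ = (1 − cos θ)/κ = (1 − -0.65934)/1.3703 = 1.21093
z = sin θ / κ = 0.75185/1.3703 = 0.54867
x = ρ cos φ = 1.21093 × cos(115.86°) = -0.52818
y = ρ sin φ = 1.21093 × sin(115.86°) = 1.08967

-0.528 1.090 0.549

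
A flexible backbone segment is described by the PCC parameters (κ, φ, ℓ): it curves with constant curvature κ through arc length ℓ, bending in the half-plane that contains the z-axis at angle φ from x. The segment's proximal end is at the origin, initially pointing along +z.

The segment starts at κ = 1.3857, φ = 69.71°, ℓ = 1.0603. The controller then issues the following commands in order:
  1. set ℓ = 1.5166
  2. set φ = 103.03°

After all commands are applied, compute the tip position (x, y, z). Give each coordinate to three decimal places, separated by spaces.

-0.245 1.059 0.622

initial: κ=1.3857, φ=69.71°, ℓ=1.0603
cmd 1: set ℓ=1.5166 → (κ,φ,ℓ)=(1.3857,69.71°,1.5166) → tip=(0.3769,1.0195,0.6224)
cmd 2: set φ=103.03° → (κ,φ,ℓ)=(1.3857,103.03°,1.5166) → tip=(-0.2451,1.0590,0.6224)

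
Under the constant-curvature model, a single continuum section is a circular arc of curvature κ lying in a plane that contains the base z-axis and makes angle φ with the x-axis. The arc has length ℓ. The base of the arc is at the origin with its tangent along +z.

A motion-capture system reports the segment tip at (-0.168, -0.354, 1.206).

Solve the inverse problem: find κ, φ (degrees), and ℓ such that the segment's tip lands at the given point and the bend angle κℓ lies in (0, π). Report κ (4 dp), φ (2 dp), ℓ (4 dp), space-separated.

ρ = √(x²+y²) = √(-0.168² + -0.354²) = 0.39184
φ = atan2(y, x) mod 360° = atan2(-0.354, -0.168) = 244.6121°
|p|² = ρ² + z² = 0.39184² + 1.206² = 1.60798
κ = 2ρ / |p|² = 2×0.39184 / 1.60798 = 0.48737
θ = 2·atan2(ρ, z) = 2·atan2(0.39184, 1.206) = 0.62830 rad
ℓ = θ/κ = 0.62830/0.48737 = 1.28916

0.4874 244.61 1.2892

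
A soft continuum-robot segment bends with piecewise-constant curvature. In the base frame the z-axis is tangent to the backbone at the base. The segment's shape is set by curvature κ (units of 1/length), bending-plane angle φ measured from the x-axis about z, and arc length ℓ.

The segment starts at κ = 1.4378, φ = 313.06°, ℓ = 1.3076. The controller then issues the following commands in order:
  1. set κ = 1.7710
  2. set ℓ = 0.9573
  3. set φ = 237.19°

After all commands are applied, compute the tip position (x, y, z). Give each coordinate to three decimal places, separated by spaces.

initial: κ=1.4378, φ=313.06°, ℓ=1.3076
cmd 1: set κ=1.7710 → (κ,φ,ℓ)=(1.7710,313.06°,1.3076) → tip=(0.6469,-0.6922,0.4151)
cmd 2: set ℓ=0.9573 → (κ,φ,ℓ)=(1.7710,313.06°,0.9573) → tip=(0.4334,-0.4638,0.5603)
cmd 3: set φ=237.19° → (κ,φ,ℓ)=(1.7710,237.19°,0.9573) → tip=(-0.3440,-0.5335,0.5603)

-0.344 -0.534 0.560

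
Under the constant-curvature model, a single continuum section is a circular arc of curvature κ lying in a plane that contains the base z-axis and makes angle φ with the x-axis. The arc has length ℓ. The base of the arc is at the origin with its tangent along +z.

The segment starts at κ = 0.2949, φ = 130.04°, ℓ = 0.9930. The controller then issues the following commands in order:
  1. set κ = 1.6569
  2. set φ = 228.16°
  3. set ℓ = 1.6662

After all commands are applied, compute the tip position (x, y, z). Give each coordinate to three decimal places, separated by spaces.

initial: κ=0.2949, φ=130.04°, ℓ=0.9930
cmd 1: set κ=1.6569 → (κ,φ,ℓ)=(1.6569,130.04°,0.9930) → tip=(-0.4172,0.4965,0.6019)
cmd 2: set φ=228.16° → (κ,φ,ℓ)=(1.6569,228.16°,0.9930) → tip=(-0.4326,-0.4831,0.6019)
cmd 3: set ℓ=1.6662 → (κ,φ,ℓ)=(1.6569,228.16°,1.6662) → tip=(-0.7763,-0.8671,0.2243)

-0.776 -0.867 0.224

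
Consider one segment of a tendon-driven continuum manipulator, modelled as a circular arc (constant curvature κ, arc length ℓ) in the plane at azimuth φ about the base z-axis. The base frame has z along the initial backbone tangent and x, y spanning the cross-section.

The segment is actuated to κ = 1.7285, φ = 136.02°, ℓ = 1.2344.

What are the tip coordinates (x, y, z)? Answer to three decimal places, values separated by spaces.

θ = κ·ℓ = 1.7285 × 1.2344 = 2.13366 rad
ρ = (1 − cos θ)/κ = (1 − -0.53361)/1.7285 = 0.88725
z = sin θ / κ = 0.84573/1.7285 = 0.48929
x = ρ cos φ = 0.88725 × cos(136.02°) = -0.63845
y = ρ sin φ = 0.88725 × sin(136.02°) = 0.61611

-0.638 0.616 0.489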